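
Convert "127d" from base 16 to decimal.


Input: "127d" in base 16
Positional expansion:
  Digit '1' (value 1) x 16^3 = 4096
  Digit '2' (value 2) x 16^2 = 512
  Digit '7' (value 7) x 16^1 = 112
  Digit 'd' (value 13) x 16^0 = 13
Sum = 4733

4733


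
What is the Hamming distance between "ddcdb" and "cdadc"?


Comparing "ddcdb" and "cdadc" position by position:
  Position 0: 'd' vs 'c' => differ
  Position 1: 'd' vs 'd' => same
  Position 2: 'c' vs 'a' => differ
  Position 3: 'd' vs 'd' => same
  Position 4: 'b' vs 'c' => differ
Total differences (Hamming distance): 3

3


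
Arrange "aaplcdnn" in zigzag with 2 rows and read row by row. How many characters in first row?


Zigzag "aaplcdnn" into 2 rows:
Placing characters:
  'a' => row 0
  'a' => row 1
  'p' => row 0
  'l' => row 1
  'c' => row 0
  'd' => row 1
  'n' => row 0
  'n' => row 1
Rows:
  Row 0: "apcn"
  Row 1: "aldn"
First row length: 4

4


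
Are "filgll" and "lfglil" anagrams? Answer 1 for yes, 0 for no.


Strings: "filgll", "lfglil"
Sorted first:  fgilll
Sorted second: fgilll
Sorted forms match => anagrams

1


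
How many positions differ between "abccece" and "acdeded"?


Comparing "abccece" and "acdeded" position by position:
  Position 0: 'a' vs 'a' => same
  Position 1: 'b' vs 'c' => DIFFER
  Position 2: 'c' vs 'd' => DIFFER
  Position 3: 'c' vs 'e' => DIFFER
  Position 4: 'e' vs 'd' => DIFFER
  Position 5: 'c' vs 'e' => DIFFER
  Position 6: 'e' vs 'd' => DIFFER
Positions that differ: 6

6


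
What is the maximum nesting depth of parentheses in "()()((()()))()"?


Input: "()()((()()))()"
Tracking depth:
  Position 0 '(': depth becomes 1
  Position 1 ')': depth becomes 0
  Position 2 '(': depth becomes 1
  Position 3 ')': depth becomes 0
  Position 4 '(': depth becomes 1
  Position 5 '(': depth becomes 2
  Position 6 '(': depth becomes 3
  Position 7 ')': depth becomes 2
  Position 8 '(': depth becomes 3
  Position 9 ')': depth becomes 2
  Position 10 ')': depth becomes 1
  Position 11 ')': depth becomes 0
  Position 12 '(': depth becomes 1
  Position 13 ')': depth becomes 0
Maximum depth reached: 3

3


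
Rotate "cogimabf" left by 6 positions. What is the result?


Input: "cogimabf", rotate left by 6
First 6 characters: "cogima"
Remaining characters: "bf"
Concatenate remaining + first: "bf" + "cogima" = "bfcogima"

bfcogima


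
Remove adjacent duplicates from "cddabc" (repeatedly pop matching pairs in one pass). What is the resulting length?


Input: cddabc
Stack-based adjacent duplicate removal:
  Read 'c': push. Stack: c
  Read 'd': push. Stack: cd
  Read 'd': matches stack top 'd' => pop. Stack: c
  Read 'a': push. Stack: ca
  Read 'b': push. Stack: cab
  Read 'c': push. Stack: cabc
Final stack: "cabc" (length 4)

4


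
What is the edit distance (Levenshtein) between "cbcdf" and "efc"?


Computing edit distance: "cbcdf" -> "efc"
DP table:
           e    f    c
      0    1    2    3
  c   1    1    2    2
  b   2    2    2    3
  c   3    3    3    2
  d   4    4    4    3
  f   5    5    4    4
Edit distance = dp[5][3] = 4

4


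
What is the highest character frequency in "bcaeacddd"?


Input: bcaeacddd
Character counts:
  'a': 2
  'b': 1
  'c': 2
  'd': 3
  'e': 1
Maximum frequency: 3

3


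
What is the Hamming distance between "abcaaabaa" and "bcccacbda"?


Comparing "abcaaabaa" and "bcccacbda" position by position:
  Position 0: 'a' vs 'b' => differ
  Position 1: 'b' vs 'c' => differ
  Position 2: 'c' vs 'c' => same
  Position 3: 'a' vs 'c' => differ
  Position 4: 'a' vs 'a' => same
  Position 5: 'a' vs 'c' => differ
  Position 6: 'b' vs 'b' => same
  Position 7: 'a' vs 'd' => differ
  Position 8: 'a' vs 'a' => same
Total differences (Hamming distance): 5

5


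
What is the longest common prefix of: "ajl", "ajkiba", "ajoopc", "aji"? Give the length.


Words: ajl, ajkiba, ajoopc, aji
  Position 0: all 'a' => match
  Position 1: all 'j' => match
  Position 2: ('l', 'k', 'o', 'i') => mismatch, stop
LCP = "aj" (length 2)

2


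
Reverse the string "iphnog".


Input: iphnog
Reading characters right to left:
  Position 5: 'g'
  Position 4: 'o'
  Position 3: 'n'
  Position 2: 'h'
  Position 1: 'p'
  Position 0: 'i'
Reversed: gonhpi

gonhpi


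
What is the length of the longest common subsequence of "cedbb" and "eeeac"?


LCS of "cedbb" and "eeeac"
DP table:
           e    e    e    a    c
      0    0    0    0    0    0
  c   0    0    0    0    0    1
  e   0    1    1    1    1    1
  d   0    1    1    1    1    1
  b   0    1    1    1    1    1
  b   0    1    1    1    1    1
LCS length = dp[5][5] = 1

1


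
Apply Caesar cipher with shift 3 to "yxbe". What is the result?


Caesar cipher: shift "yxbe" by 3
  'y' (pos 24) + 3 = pos 1 = 'b'
  'x' (pos 23) + 3 = pos 0 = 'a'
  'b' (pos 1) + 3 = pos 4 = 'e'
  'e' (pos 4) + 3 = pos 7 = 'h'
Result: baeh

baeh


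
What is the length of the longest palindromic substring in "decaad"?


Input: "decaad"
Checking substrings for palindromes:
  [3:5] "aa" (len 2) => palindrome
Longest palindromic substring: "aa" with length 2

2


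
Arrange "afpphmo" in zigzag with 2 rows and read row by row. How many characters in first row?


Zigzag "afpphmo" into 2 rows:
Placing characters:
  'a' => row 0
  'f' => row 1
  'p' => row 0
  'p' => row 1
  'h' => row 0
  'm' => row 1
  'o' => row 0
Rows:
  Row 0: "apho"
  Row 1: "fpm"
First row length: 4

4


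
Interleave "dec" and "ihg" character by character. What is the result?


Interleaving "dec" and "ihg":
  Position 0: 'd' from first, 'i' from second => "di"
  Position 1: 'e' from first, 'h' from second => "eh"
  Position 2: 'c' from first, 'g' from second => "cg"
Result: diehcg

diehcg


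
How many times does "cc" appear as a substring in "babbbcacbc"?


Searching for "cc" in "babbbcacbc"
Scanning each position:
  Position 0: "ba" => no
  Position 1: "ab" => no
  Position 2: "bb" => no
  Position 3: "bb" => no
  Position 4: "bc" => no
  Position 5: "ca" => no
  Position 6: "ac" => no
  Position 7: "cb" => no
  Position 8: "bc" => no
Total occurrences: 0

0


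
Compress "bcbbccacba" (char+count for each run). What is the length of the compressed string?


Input: bcbbccacba
Runs:
  'b' x 1 => "b1"
  'c' x 1 => "c1"
  'b' x 2 => "b2"
  'c' x 2 => "c2"
  'a' x 1 => "a1"
  'c' x 1 => "c1"
  'b' x 1 => "b1"
  'a' x 1 => "a1"
Compressed: "b1c1b2c2a1c1b1a1"
Compressed length: 16

16


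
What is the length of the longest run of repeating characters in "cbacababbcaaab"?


Input: "cbacababbcaaab"
Scanning for longest run:
  Position 1 ('b'): new char, reset run to 1
  Position 2 ('a'): new char, reset run to 1
  Position 3 ('c'): new char, reset run to 1
  Position 4 ('a'): new char, reset run to 1
  Position 5 ('b'): new char, reset run to 1
  Position 6 ('a'): new char, reset run to 1
  Position 7 ('b'): new char, reset run to 1
  Position 8 ('b'): continues run of 'b', length=2
  Position 9 ('c'): new char, reset run to 1
  Position 10 ('a'): new char, reset run to 1
  Position 11 ('a'): continues run of 'a', length=2
  Position 12 ('a'): continues run of 'a', length=3
  Position 13 ('b'): new char, reset run to 1
Longest run: 'a' with length 3

3


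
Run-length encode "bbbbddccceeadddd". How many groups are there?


Input: bbbbddccceeadddd
Scanning for consecutive runs:
  Group 1: 'b' x 4 (positions 0-3)
  Group 2: 'd' x 2 (positions 4-5)
  Group 3: 'c' x 3 (positions 6-8)
  Group 4: 'e' x 2 (positions 9-10)
  Group 5: 'a' x 1 (positions 11-11)
  Group 6: 'd' x 4 (positions 12-15)
Total groups: 6

6


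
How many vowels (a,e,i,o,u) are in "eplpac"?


Input: eplpac
Checking each character:
  'e' at position 0: vowel (running total: 1)
  'p' at position 1: consonant
  'l' at position 2: consonant
  'p' at position 3: consonant
  'a' at position 4: vowel (running total: 2)
  'c' at position 5: consonant
Total vowels: 2

2


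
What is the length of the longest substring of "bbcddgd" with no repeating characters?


Input: "bbcddgd"
Sliding window (track last position of each char):
  Position 0 ('b'): window [0,0] length 1 -- new best
  Position 1 ('b'): repeat (last at 0), move window start to 1
  Position 1 ('b'): window [1,1] length 1
  Position 2 ('c'): window [1,2] length 2 -- new best
  Position 3 ('d'): window [1,3] length 3 -- new best
  Position 4 ('d'): repeat (last at 3), move window start to 4
  Position 4 ('d'): window [4,4] length 1
  Position 5 ('g'): window [4,5] length 2
  Position 6 ('d'): repeat (last at 4), move window start to 5
  Position 6 ('d'): window [5,6] length 2
Longest substring with no repeats: "bcd" with length 3

3


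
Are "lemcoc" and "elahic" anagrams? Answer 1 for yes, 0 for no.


Strings: "lemcoc", "elahic"
Sorted first:  ccelmo
Sorted second: acehil
Differ at position 0: 'c' vs 'a' => not anagrams

0


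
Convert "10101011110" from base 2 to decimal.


Input: "10101011110" in base 2
Positional expansion:
  Digit '1' (value 1) x 2^10 = 1024
  Digit '0' (value 0) x 2^9 = 0
  Digit '1' (value 1) x 2^8 = 256
  Digit '0' (value 0) x 2^7 = 0
  Digit '1' (value 1) x 2^6 = 64
  Digit '0' (value 0) x 2^5 = 0
  Digit '1' (value 1) x 2^4 = 16
  Digit '1' (value 1) x 2^3 = 8
  Digit '1' (value 1) x 2^2 = 4
  Digit '1' (value 1) x 2^1 = 2
  Digit '0' (value 0) x 2^0 = 0
Sum = 1374

1374


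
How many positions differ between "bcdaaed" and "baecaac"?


Comparing "bcdaaed" and "baecaac" position by position:
  Position 0: 'b' vs 'b' => same
  Position 1: 'c' vs 'a' => DIFFER
  Position 2: 'd' vs 'e' => DIFFER
  Position 3: 'a' vs 'c' => DIFFER
  Position 4: 'a' vs 'a' => same
  Position 5: 'e' vs 'a' => DIFFER
  Position 6: 'd' vs 'c' => DIFFER
Positions that differ: 5

5


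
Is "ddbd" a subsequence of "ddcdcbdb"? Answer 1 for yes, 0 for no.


Check if "ddbd" is a subsequence of "ddcdcbdb"
Greedy scan:
  Position 0 ('d'): matches sub[0] = 'd'
  Position 1 ('d'): matches sub[1] = 'd'
  Position 2 ('c'): no match needed
  Position 3 ('d'): no match needed
  Position 4 ('c'): no match needed
  Position 5 ('b'): matches sub[2] = 'b'
  Position 6 ('d'): matches sub[3] = 'd'
  Position 7 ('b'): no match needed
All 4 characters matched => is a subsequence

1


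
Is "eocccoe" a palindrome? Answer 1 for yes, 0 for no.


Input: eocccoe
Reversed: eocccoe
  Compare pos 0 ('e') with pos 6 ('e'): match
  Compare pos 1 ('o') with pos 5 ('o'): match
  Compare pos 2 ('c') with pos 4 ('c'): match
Result: palindrome

1


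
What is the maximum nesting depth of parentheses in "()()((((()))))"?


Input: "()()((((()))))"
Tracking depth:
  Position 0 '(': depth becomes 1
  Position 1 ')': depth becomes 0
  Position 2 '(': depth becomes 1
  Position 3 ')': depth becomes 0
  Position 4 '(': depth becomes 1
  Position 5 '(': depth becomes 2
  Position 6 '(': depth becomes 3
  Position 7 '(': depth becomes 4
  Position 8 '(': depth becomes 5
  Position 9 ')': depth becomes 4
  Position 10 ')': depth becomes 3
  Position 11 ')': depth becomes 2
  Position 12 ')': depth becomes 1
  Position 13 ')': depth becomes 0
Maximum depth reached: 5

5


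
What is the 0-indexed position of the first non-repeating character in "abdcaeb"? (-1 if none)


Input: abdcaeb
Character frequencies:
  'a': 2
  'b': 2
  'c': 1
  'd': 1
  'e': 1
Scanning left to right for freq == 1:
  Position 0 ('a'): freq=2, skip
  Position 1 ('b'): freq=2, skip
  Position 2 ('d'): unique! => answer = 2

2


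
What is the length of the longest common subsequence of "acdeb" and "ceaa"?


LCS of "acdeb" and "ceaa"
DP table:
           c    e    a    a
      0    0    0    0    0
  a   0    0    0    1    1
  c   0    1    1    1    1
  d   0    1    1    1    1
  e   0    1    2    2    2
  b   0    1    2    2    2
LCS length = dp[5][4] = 2

2


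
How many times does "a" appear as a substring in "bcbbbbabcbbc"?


Searching for "a" in "bcbbbbabcbbc"
Scanning each position:
  Position 0: "b" => no
  Position 1: "c" => no
  Position 2: "b" => no
  Position 3: "b" => no
  Position 4: "b" => no
  Position 5: "b" => no
  Position 6: "a" => MATCH
  Position 7: "b" => no
  Position 8: "c" => no
  Position 9: "b" => no
  Position 10: "b" => no
  Position 11: "c" => no
Total occurrences: 1

1


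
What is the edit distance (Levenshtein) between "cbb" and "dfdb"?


Computing edit distance: "cbb" -> "dfdb"
DP table:
           d    f    d    b
      0    1    2    3    4
  c   1    1    2    3    4
  b   2    2    2    3    3
  b   3    3    3    3    3
Edit distance = dp[3][4] = 3

3


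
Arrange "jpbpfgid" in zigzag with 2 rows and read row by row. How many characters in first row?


Zigzag "jpbpfgid" into 2 rows:
Placing characters:
  'j' => row 0
  'p' => row 1
  'b' => row 0
  'p' => row 1
  'f' => row 0
  'g' => row 1
  'i' => row 0
  'd' => row 1
Rows:
  Row 0: "jbfi"
  Row 1: "ppgd"
First row length: 4

4


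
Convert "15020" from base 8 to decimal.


Input: "15020" in base 8
Positional expansion:
  Digit '1' (value 1) x 8^4 = 4096
  Digit '5' (value 5) x 8^3 = 2560
  Digit '0' (value 0) x 8^2 = 0
  Digit '2' (value 2) x 8^1 = 16
  Digit '0' (value 0) x 8^0 = 0
Sum = 6672

6672


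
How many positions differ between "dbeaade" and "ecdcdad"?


Comparing "dbeaade" and "ecdcdad" position by position:
  Position 0: 'd' vs 'e' => DIFFER
  Position 1: 'b' vs 'c' => DIFFER
  Position 2: 'e' vs 'd' => DIFFER
  Position 3: 'a' vs 'c' => DIFFER
  Position 4: 'a' vs 'd' => DIFFER
  Position 5: 'd' vs 'a' => DIFFER
  Position 6: 'e' vs 'd' => DIFFER
Positions that differ: 7

7


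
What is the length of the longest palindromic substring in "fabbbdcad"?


Input: "fabbbdcad"
Checking substrings for palindromes:
  [2:5] "bbb" (len 3) => palindrome
  [2:4] "bb" (len 2) => palindrome
  [3:5] "bb" (len 2) => palindrome
Longest palindromic substring: "bbb" with length 3

3


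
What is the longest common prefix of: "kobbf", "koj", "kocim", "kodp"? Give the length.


Words: kobbf, koj, kocim, kodp
  Position 0: all 'k' => match
  Position 1: all 'o' => match
  Position 2: ('b', 'j', 'c', 'd') => mismatch, stop
LCP = "ko" (length 2)

2


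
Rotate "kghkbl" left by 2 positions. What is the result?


Input: "kghkbl", rotate left by 2
First 2 characters: "kg"
Remaining characters: "hkbl"
Concatenate remaining + first: "hkbl" + "kg" = "hkblkg"

hkblkg


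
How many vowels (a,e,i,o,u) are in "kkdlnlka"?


Input: kkdlnlka
Checking each character:
  'k' at position 0: consonant
  'k' at position 1: consonant
  'd' at position 2: consonant
  'l' at position 3: consonant
  'n' at position 4: consonant
  'l' at position 5: consonant
  'k' at position 6: consonant
  'a' at position 7: vowel (running total: 1)
Total vowels: 1

1


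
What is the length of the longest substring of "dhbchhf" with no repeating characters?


Input: "dhbchhf"
Sliding window (track last position of each char):
  Position 0 ('d'): window [0,0] length 1 -- new best
  Position 1 ('h'): window [0,1] length 2 -- new best
  Position 2 ('b'): window [0,2] length 3 -- new best
  Position 3 ('c'): window [0,3] length 4 -- new best
  Position 4 ('h'): repeat (last at 1), move window start to 2
  Position 4 ('h'): window [2,4] length 3
  Position 5 ('h'): repeat (last at 4), move window start to 5
  Position 5 ('h'): window [5,5] length 1
  Position 6 ('f'): window [5,6] length 2
Longest substring with no repeats: "dhbc" with length 4

4


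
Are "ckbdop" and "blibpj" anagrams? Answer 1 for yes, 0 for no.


Strings: "ckbdop", "blibpj"
Sorted first:  bcdkop
Sorted second: bbijlp
Differ at position 1: 'c' vs 'b' => not anagrams

0


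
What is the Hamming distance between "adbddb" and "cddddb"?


Comparing "adbddb" and "cddddb" position by position:
  Position 0: 'a' vs 'c' => differ
  Position 1: 'd' vs 'd' => same
  Position 2: 'b' vs 'd' => differ
  Position 3: 'd' vs 'd' => same
  Position 4: 'd' vs 'd' => same
  Position 5: 'b' vs 'b' => same
Total differences (Hamming distance): 2

2


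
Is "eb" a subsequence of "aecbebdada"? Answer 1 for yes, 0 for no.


Check if "eb" is a subsequence of "aecbebdada"
Greedy scan:
  Position 0 ('a'): no match needed
  Position 1 ('e'): matches sub[0] = 'e'
  Position 2 ('c'): no match needed
  Position 3 ('b'): matches sub[1] = 'b'
  Position 4 ('e'): no match needed
  Position 5 ('b'): no match needed
  Position 6 ('d'): no match needed
  Position 7 ('a'): no match needed
  Position 8 ('d'): no match needed
  Position 9 ('a'): no match needed
All 2 characters matched => is a subsequence

1


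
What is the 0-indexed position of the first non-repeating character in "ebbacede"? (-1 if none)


Input: ebbacede
Character frequencies:
  'a': 1
  'b': 2
  'c': 1
  'd': 1
  'e': 3
Scanning left to right for freq == 1:
  Position 0 ('e'): freq=3, skip
  Position 1 ('b'): freq=2, skip
  Position 2 ('b'): freq=2, skip
  Position 3 ('a'): unique! => answer = 3

3


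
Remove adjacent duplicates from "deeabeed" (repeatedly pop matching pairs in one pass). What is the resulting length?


Input: deeabeed
Stack-based adjacent duplicate removal:
  Read 'd': push. Stack: d
  Read 'e': push. Stack: de
  Read 'e': matches stack top 'e' => pop. Stack: d
  Read 'a': push. Stack: da
  Read 'b': push. Stack: dab
  Read 'e': push. Stack: dabe
  Read 'e': matches stack top 'e' => pop. Stack: dab
  Read 'd': push. Stack: dabd
Final stack: "dabd" (length 4)

4


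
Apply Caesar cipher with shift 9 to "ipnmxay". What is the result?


Caesar cipher: shift "ipnmxay" by 9
  'i' (pos 8) + 9 = pos 17 = 'r'
  'p' (pos 15) + 9 = pos 24 = 'y'
  'n' (pos 13) + 9 = pos 22 = 'w'
  'm' (pos 12) + 9 = pos 21 = 'v'
  'x' (pos 23) + 9 = pos 6 = 'g'
  'a' (pos 0) + 9 = pos 9 = 'j'
  'y' (pos 24) + 9 = pos 7 = 'h'
Result: rywvgjh

rywvgjh


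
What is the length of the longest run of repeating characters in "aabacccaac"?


Input: "aabacccaac"
Scanning for longest run:
  Position 1 ('a'): continues run of 'a', length=2
  Position 2 ('b'): new char, reset run to 1
  Position 3 ('a'): new char, reset run to 1
  Position 4 ('c'): new char, reset run to 1
  Position 5 ('c'): continues run of 'c', length=2
  Position 6 ('c'): continues run of 'c', length=3
  Position 7 ('a'): new char, reset run to 1
  Position 8 ('a'): continues run of 'a', length=2
  Position 9 ('c'): new char, reset run to 1
Longest run: 'c' with length 3

3


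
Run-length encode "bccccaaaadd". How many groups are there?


Input: bccccaaaadd
Scanning for consecutive runs:
  Group 1: 'b' x 1 (positions 0-0)
  Group 2: 'c' x 4 (positions 1-4)
  Group 3: 'a' x 4 (positions 5-8)
  Group 4: 'd' x 2 (positions 9-10)
Total groups: 4

4


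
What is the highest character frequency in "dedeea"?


Input: dedeea
Character counts:
  'a': 1
  'd': 2
  'e': 3
Maximum frequency: 3

3


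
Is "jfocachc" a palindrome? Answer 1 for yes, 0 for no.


Input: jfocachc
Reversed: chcacofj
  Compare pos 0 ('j') with pos 7 ('c'): MISMATCH
  Compare pos 1 ('f') with pos 6 ('h'): MISMATCH
  Compare pos 2 ('o') with pos 5 ('c'): MISMATCH
  Compare pos 3 ('c') with pos 4 ('a'): MISMATCH
Result: not a palindrome

0


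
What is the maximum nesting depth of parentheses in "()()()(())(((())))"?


Input: "()()()(())(((())))"
Tracking depth:
  Position 0 '(': depth becomes 1
  Position 1 ')': depth becomes 0
  Position 2 '(': depth becomes 1
  Position 3 ')': depth becomes 0
  Position 4 '(': depth becomes 1
  Position 5 ')': depth becomes 0
  Position 6 '(': depth becomes 1
  Position 7 '(': depth becomes 2
  Position 8 ')': depth becomes 1
  Position 9 ')': depth becomes 0
  Position 10 '(': depth becomes 1
  Position 11 '(': depth becomes 2
  Position 12 '(': depth becomes 3
  Position 13 '(': depth becomes 4
  Position 14 ')': depth becomes 3
  Position 15 ')': depth becomes 2
  Position 16 ')': depth becomes 1
  Position 17 ')': depth becomes 0
Maximum depth reached: 4

4


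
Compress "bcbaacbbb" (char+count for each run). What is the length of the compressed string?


Input: bcbaacbbb
Runs:
  'b' x 1 => "b1"
  'c' x 1 => "c1"
  'b' x 1 => "b1"
  'a' x 2 => "a2"
  'c' x 1 => "c1"
  'b' x 3 => "b3"
Compressed: "b1c1b1a2c1b3"
Compressed length: 12

12


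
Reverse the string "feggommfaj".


Input: feggommfaj
Reading characters right to left:
  Position 9: 'j'
  Position 8: 'a'
  Position 7: 'f'
  Position 6: 'm'
  Position 5: 'm'
  Position 4: 'o'
  Position 3: 'g'
  Position 2: 'g'
  Position 1: 'e'
  Position 0: 'f'
Reversed: jafmmoggef

jafmmoggef


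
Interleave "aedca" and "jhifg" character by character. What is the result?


Interleaving "aedca" and "jhifg":
  Position 0: 'a' from first, 'j' from second => "aj"
  Position 1: 'e' from first, 'h' from second => "eh"
  Position 2: 'd' from first, 'i' from second => "di"
  Position 3: 'c' from first, 'f' from second => "cf"
  Position 4: 'a' from first, 'g' from second => "ag"
Result: ajehdicfag

ajehdicfag


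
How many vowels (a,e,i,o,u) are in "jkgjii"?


Input: jkgjii
Checking each character:
  'j' at position 0: consonant
  'k' at position 1: consonant
  'g' at position 2: consonant
  'j' at position 3: consonant
  'i' at position 4: vowel (running total: 1)
  'i' at position 5: vowel (running total: 2)
Total vowels: 2

2


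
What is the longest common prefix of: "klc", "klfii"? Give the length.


Words: klc, klfii
  Position 0: all 'k' => match
  Position 1: all 'l' => match
  Position 2: ('c', 'f') => mismatch, stop
LCP = "kl" (length 2)

2


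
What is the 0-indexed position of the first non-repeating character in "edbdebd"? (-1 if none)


Input: edbdebd
Character frequencies:
  'b': 2
  'd': 3
  'e': 2
Scanning left to right for freq == 1:
  Position 0 ('e'): freq=2, skip
  Position 1 ('d'): freq=3, skip
  Position 2 ('b'): freq=2, skip
  Position 3 ('d'): freq=3, skip
  Position 4 ('e'): freq=2, skip
  Position 5 ('b'): freq=2, skip
  Position 6 ('d'): freq=3, skip
  No unique character found => answer = -1

-1


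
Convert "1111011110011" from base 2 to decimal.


Input: "1111011110011" in base 2
Positional expansion:
  Digit '1' (value 1) x 2^12 = 4096
  Digit '1' (value 1) x 2^11 = 2048
  Digit '1' (value 1) x 2^10 = 1024
  Digit '1' (value 1) x 2^9 = 512
  Digit '0' (value 0) x 2^8 = 0
  Digit '1' (value 1) x 2^7 = 128
  Digit '1' (value 1) x 2^6 = 64
  Digit '1' (value 1) x 2^5 = 32
  Digit '1' (value 1) x 2^4 = 16
  Digit '0' (value 0) x 2^3 = 0
  Digit '0' (value 0) x 2^2 = 0
  Digit '1' (value 1) x 2^1 = 2
  Digit '1' (value 1) x 2^0 = 1
Sum = 7923

7923


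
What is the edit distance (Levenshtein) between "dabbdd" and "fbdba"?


Computing edit distance: "dabbdd" -> "fbdba"
DP table:
           f    b    d    b    a
      0    1    2    3    4    5
  d   1    1    2    2    3    4
  a   2    2    2    3    3    3
  b   3    3    2    3    3    4
  b   4    4    3    3    3    4
  d   5    5    4    3    4    4
  d   6    6    5    4    4    5
Edit distance = dp[6][5] = 5

5


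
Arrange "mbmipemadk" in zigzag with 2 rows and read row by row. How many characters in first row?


Zigzag "mbmipemadk" into 2 rows:
Placing characters:
  'm' => row 0
  'b' => row 1
  'm' => row 0
  'i' => row 1
  'p' => row 0
  'e' => row 1
  'm' => row 0
  'a' => row 1
  'd' => row 0
  'k' => row 1
Rows:
  Row 0: "mmpmd"
  Row 1: "bieak"
First row length: 5

5


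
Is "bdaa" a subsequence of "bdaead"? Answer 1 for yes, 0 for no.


Check if "bdaa" is a subsequence of "bdaead"
Greedy scan:
  Position 0 ('b'): matches sub[0] = 'b'
  Position 1 ('d'): matches sub[1] = 'd'
  Position 2 ('a'): matches sub[2] = 'a'
  Position 3 ('e'): no match needed
  Position 4 ('a'): matches sub[3] = 'a'
  Position 5 ('d'): no match needed
All 4 characters matched => is a subsequence

1


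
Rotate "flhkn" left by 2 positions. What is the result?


Input: "flhkn", rotate left by 2
First 2 characters: "fl"
Remaining characters: "hkn"
Concatenate remaining + first: "hkn" + "fl" = "hknfl"

hknfl


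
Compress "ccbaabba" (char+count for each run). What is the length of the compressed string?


Input: ccbaabba
Runs:
  'c' x 2 => "c2"
  'b' x 1 => "b1"
  'a' x 2 => "a2"
  'b' x 2 => "b2"
  'a' x 1 => "a1"
Compressed: "c2b1a2b2a1"
Compressed length: 10

10


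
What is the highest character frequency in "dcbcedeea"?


Input: dcbcedeea
Character counts:
  'a': 1
  'b': 1
  'c': 2
  'd': 2
  'e': 3
Maximum frequency: 3

3


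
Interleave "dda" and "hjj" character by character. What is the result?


Interleaving "dda" and "hjj":
  Position 0: 'd' from first, 'h' from second => "dh"
  Position 1: 'd' from first, 'j' from second => "dj"
  Position 2: 'a' from first, 'j' from second => "aj"
Result: dhdjaj

dhdjaj


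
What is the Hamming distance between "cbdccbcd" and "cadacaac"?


Comparing "cbdccbcd" and "cadacaac" position by position:
  Position 0: 'c' vs 'c' => same
  Position 1: 'b' vs 'a' => differ
  Position 2: 'd' vs 'd' => same
  Position 3: 'c' vs 'a' => differ
  Position 4: 'c' vs 'c' => same
  Position 5: 'b' vs 'a' => differ
  Position 6: 'c' vs 'a' => differ
  Position 7: 'd' vs 'c' => differ
Total differences (Hamming distance): 5

5


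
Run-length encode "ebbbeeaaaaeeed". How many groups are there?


Input: ebbbeeaaaaeeed
Scanning for consecutive runs:
  Group 1: 'e' x 1 (positions 0-0)
  Group 2: 'b' x 3 (positions 1-3)
  Group 3: 'e' x 2 (positions 4-5)
  Group 4: 'a' x 4 (positions 6-9)
  Group 5: 'e' x 3 (positions 10-12)
  Group 6: 'd' x 1 (positions 13-13)
Total groups: 6

6


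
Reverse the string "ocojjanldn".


Input: ocojjanldn
Reading characters right to left:
  Position 9: 'n'
  Position 8: 'd'
  Position 7: 'l'
  Position 6: 'n'
  Position 5: 'a'
  Position 4: 'j'
  Position 3: 'j'
  Position 2: 'o'
  Position 1: 'c'
  Position 0: 'o'
Reversed: ndlnajjoco

ndlnajjoco


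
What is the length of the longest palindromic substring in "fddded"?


Input: "fddded"
Checking substrings for palindromes:
  [1:4] "ddd" (len 3) => palindrome
  [3:6] "ded" (len 3) => palindrome
  [1:3] "dd" (len 2) => palindrome
  [2:4] "dd" (len 2) => palindrome
Longest palindromic substring: "ddd" with length 3

3


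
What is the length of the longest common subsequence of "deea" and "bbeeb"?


LCS of "deea" and "bbeeb"
DP table:
           b    b    e    e    b
      0    0    0    0    0    0
  d   0    0    0    0    0    0
  e   0    0    0    1    1    1
  e   0    0    0    1    2    2
  a   0    0    0    1    2    2
LCS length = dp[4][5] = 2

2


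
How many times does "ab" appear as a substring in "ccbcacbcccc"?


Searching for "ab" in "ccbcacbcccc"
Scanning each position:
  Position 0: "cc" => no
  Position 1: "cb" => no
  Position 2: "bc" => no
  Position 3: "ca" => no
  Position 4: "ac" => no
  Position 5: "cb" => no
  Position 6: "bc" => no
  Position 7: "cc" => no
  Position 8: "cc" => no
  Position 9: "cc" => no
Total occurrences: 0

0


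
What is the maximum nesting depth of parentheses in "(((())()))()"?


Input: "(((())()))()"
Tracking depth:
  Position 0 '(': depth becomes 1
  Position 1 '(': depth becomes 2
  Position 2 '(': depth becomes 3
  Position 3 '(': depth becomes 4
  Position 4 ')': depth becomes 3
  Position 5 ')': depth becomes 2
  Position 6 '(': depth becomes 3
  Position 7 ')': depth becomes 2
  Position 8 ')': depth becomes 1
  Position 9 ')': depth becomes 0
  Position 10 '(': depth becomes 1
  Position 11 ')': depth becomes 0
Maximum depth reached: 4

4


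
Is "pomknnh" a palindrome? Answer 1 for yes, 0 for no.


Input: pomknnh
Reversed: hnnkmop
  Compare pos 0 ('p') with pos 6 ('h'): MISMATCH
  Compare pos 1 ('o') with pos 5 ('n'): MISMATCH
  Compare pos 2 ('m') with pos 4 ('n'): MISMATCH
Result: not a palindrome

0


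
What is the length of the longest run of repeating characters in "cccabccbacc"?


Input: "cccabccbacc"
Scanning for longest run:
  Position 1 ('c'): continues run of 'c', length=2
  Position 2 ('c'): continues run of 'c', length=3
  Position 3 ('a'): new char, reset run to 1
  Position 4 ('b'): new char, reset run to 1
  Position 5 ('c'): new char, reset run to 1
  Position 6 ('c'): continues run of 'c', length=2
  Position 7 ('b'): new char, reset run to 1
  Position 8 ('a'): new char, reset run to 1
  Position 9 ('c'): new char, reset run to 1
  Position 10 ('c'): continues run of 'c', length=2
Longest run: 'c' with length 3

3


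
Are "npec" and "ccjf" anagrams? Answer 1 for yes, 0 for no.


Strings: "npec", "ccjf"
Sorted first:  cenp
Sorted second: ccfj
Differ at position 1: 'e' vs 'c' => not anagrams

0


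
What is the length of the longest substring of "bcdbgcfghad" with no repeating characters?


Input: "bcdbgcfghad"
Sliding window (track last position of each char):
  Position 0 ('b'): window [0,0] length 1 -- new best
  Position 1 ('c'): window [0,1] length 2 -- new best
  Position 2 ('d'): window [0,2] length 3 -- new best
  Position 3 ('b'): repeat (last at 0), move window start to 1
  Position 3 ('b'): window [1,3] length 3
  Position 4 ('g'): window [1,4] length 4 -- new best
  Position 5 ('c'): repeat (last at 1), move window start to 2
  Position 5 ('c'): window [2,5] length 4
  Position 6 ('f'): window [2,6] length 5 -- new best
  Position 7 ('g'): repeat (last at 4), move window start to 5
  Position 7 ('g'): window [5,7] length 3
  Position 8 ('h'): window [5,8] length 4
  Position 9 ('a'): window [5,9] length 5
  Position 10 ('d'): window [5,10] length 6 -- new best
Longest substring with no repeats: "cfghad" with length 6

6


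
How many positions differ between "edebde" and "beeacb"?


Comparing "edebde" and "beeacb" position by position:
  Position 0: 'e' vs 'b' => DIFFER
  Position 1: 'd' vs 'e' => DIFFER
  Position 2: 'e' vs 'e' => same
  Position 3: 'b' vs 'a' => DIFFER
  Position 4: 'd' vs 'c' => DIFFER
  Position 5: 'e' vs 'b' => DIFFER
Positions that differ: 5

5


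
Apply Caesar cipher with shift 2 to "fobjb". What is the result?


Caesar cipher: shift "fobjb" by 2
  'f' (pos 5) + 2 = pos 7 = 'h'
  'o' (pos 14) + 2 = pos 16 = 'q'
  'b' (pos 1) + 2 = pos 3 = 'd'
  'j' (pos 9) + 2 = pos 11 = 'l'
  'b' (pos 1) + 2 = pos 3 = 'd'
Result: hqdld

hqdld


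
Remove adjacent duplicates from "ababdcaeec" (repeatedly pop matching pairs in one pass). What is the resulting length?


Input: ababdcaeec
Stack-based adjacent duplicate removal:
  Read 'a': push. Stack: a
  Read 'b': push. Stack: ab
  Read 'a': push. Stack: aba
  Read 'b': push. Stack: abab
  Read 'd': push. Stack: ababd
  Read 'c': push. Stack: ababdc
  Read 'a': push. Stack: ababdca
  Read 'e': push. Stack: ababdcae
  Read 'e': matches stack top 'e' => pop. Stack: ababdca
  Read 'c': push. Stack: ababdcac
Final stack: "ababdcac" (length 8)

8


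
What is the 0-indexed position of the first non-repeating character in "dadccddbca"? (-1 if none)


Input: dadccddbca
Character frequencies:
  'a': 2
  'b': 1
  'c': 3
  'd': 4
Scanning left to right for freq == 1:
  Position 0 ('d'): freq=4, skip
  Position 1 ('a'): freq=2, skip
  Position 2 ('d'): freq=4, skip
  Position 3 ('c'): freq=3, skip
  Position 4 ('c'): freq=3, skip
  Position 5 ('d'): freq=4, skip
  Position 6 ('d'): freq=4, skip
  Position 7 ('b'): unique! => answer = 7

7


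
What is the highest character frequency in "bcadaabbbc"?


Input: bcadaabbbc
Character counts:
  'a': 3
  'b': 4
  'c': 2
  'd': 1
Maximum frequency: 4

4


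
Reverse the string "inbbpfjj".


Input: inbbpfjj
Reading characters right to left:
  Position 7: 'j'
  Position 6: 'j'
  Position 5: 'f'
  Position 4: 'p'
  Position 3: 'b'
  Position 2: 'b'
  Position 1: 'n'
  Position 0: 'i'
Reversed: jjfpbbni

jjfpbbni


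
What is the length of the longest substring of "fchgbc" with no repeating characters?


Input: "fchgbc"
Sliding window (track last position of each char):
  Position 0 ('f'): window [0,0] length 1 -- new best
  Position 1 ('c'): window [0,1] length 2 -- new best
  Position 2 ('h'): window [0,2] length 3 -- new best
  Position 3 ('g'): window [0,3] length 4 -- new best
  Position 4 ('b'): window [0,4] length 5 -- new best
  Position 5 ('c'): repeat (last at 1), move window start to 2
  Position 5 ('c'): window [2,5] length 4
Longest substring with no repeats: "fchgb" with length 5

5


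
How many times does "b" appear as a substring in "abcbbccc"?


Searching for "b" in "abcbbccc"
Scanning each position:
  Position 0: "a" => no
  Position 1: "b" => MATCH
  Position 2: "c" => no
  Position 3: "b" => MATCH
  Position 4: "b" => MATCH
  Position 5: "c" => no
  Position 6: "c" => no
  Position 7: "c" => no
Total occurrences: 3

3


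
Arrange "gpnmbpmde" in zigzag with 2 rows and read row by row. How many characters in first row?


Zigzag "gpnmbpmde" into 2 rows:
Placing characters:
  'g' => row 0
  'p' => row 1
  'n' => row 0
  'm' => row 1
  'b' => row 0
  'p' => row 1
  'm' => row 0
  'd' => row 1
  'e' => row 0
Rows:
  Row 0: "gnbme"
  Row 1: "pmpd"
First row length: 5

5


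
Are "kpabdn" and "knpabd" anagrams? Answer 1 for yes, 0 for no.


Strings: "kpabdn", "knpabd"
Sorted first:  abdknp
Sorted second: abdknp
Sorted forms match => anagrams

1


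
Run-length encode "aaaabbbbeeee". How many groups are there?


Input: aaaabbbbeeee
Scanning for consecutive runs:
  Group 1: 'a' x 4 (positions 0-3)
  Group 2: 'b' x 4 (positions 4-7)
  Group 3: 'e' x 4 (positions 8-11)
Total groups: 3

3


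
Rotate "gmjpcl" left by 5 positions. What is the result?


Input: "gmjpcl", rotate left by 5
First 5 characters: "gmjpc"
Remaining characters: "l"
Concatenate remaining + first: "l" + "gmjpc" = "lgmjpc"

lgmjpc


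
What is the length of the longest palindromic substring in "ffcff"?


Input: "ffcff"
Checking substrings for palindromes:
  [0:5] "ffcff" (len 5) => palindrome
  [1:4] "fcf" (len 3) => palindrome
  [0:2] "ff" (len 2) => palindrome
  [3:5] "ff" (len 2) => palindrome
Longest palindromic substring: "ffcff" with length 5

5


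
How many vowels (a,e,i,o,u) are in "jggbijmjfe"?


Input: jggbijmjfe
Checking each character:
  'j' at position 0: consonant
  'g' at position 1: consonant
  'g' at position 2: consonant
  'b' at position 3: consonant
  'i' at position 4: vowel (running total: 1)
  'j' at position 5: consonant
  'm' at position 6: consonant
  'j' at position 7: consonant
  'f' at position 8: consonant
  'e' at position 9: vowel (running total: 2)
Total vowels: 2

2


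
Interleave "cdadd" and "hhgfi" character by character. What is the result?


Interleaving "cdadd" and "hhgfi":
  Position 0: 'c' from first, 'h' from second => "ch"
  Position 1: 'd' from first, 'h' from second => "dh"
  Position 2: 'a' from first, 'g' from second => "ag"
  Position 3: 'd' from first, 'f' from second => "df"
  Position 4: 'd' from first, 'i' from second => "di"
Result: chdhagdfdi

chdhagdfdi


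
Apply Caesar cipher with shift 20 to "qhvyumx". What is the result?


Caesar cipher: shift "qhvyumx" by 20
  'q' (pos 16) + 20 = pos 10 = 'k'
  'h' (pos 7) + 20 = pos 1 = 'b'
  'v' (pos 21) + 20 = pos 15 = 'p'
  'y' (pos 24) + 20 = pos 18 = 's'
  'u' (pos 20) + 20 = pos 14 = 'o'
  'm' (pos 12) + 20 = pos 6 = 'g'
  'x' (pos 23) + 20 = pos 17 = 'r'
Result: kbpsogr

kbpsogr


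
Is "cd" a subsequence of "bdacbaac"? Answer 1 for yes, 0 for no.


Check if "cd" is a subsequence of "bdacbaac"
Greedy scan:
  Position 0 ('b'): no match needed
  Position 1 ('d'): no match needed
  Position 2 ('a'): no match needed
  Position 3 ('c'): matches sub[0] = 'c'
  Position 4 ('b'): no match needed
  Position 5 ('a'): no match needed
  Position 6 ('a'): no match needed
  Position 7 ('c'): no match needed
Only matched 1/2 characters => not a subsequence

0


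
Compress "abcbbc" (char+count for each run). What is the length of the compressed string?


Input: abcbbc
Runs:
  'a' x 1 => "a1"
  'b' x 1 => "b1"
  'c' x 1 => "c1"
  'b' x 2 => "b2"
  'c' x 1 => "c1"
Compressed: "a1b1c1b2c1"
Compressed length: 10

10


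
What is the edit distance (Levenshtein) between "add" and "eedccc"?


Computing edit distance: "add" -> "eedccc"
DP table:
           e    e    d    c    c    c
      0    1    2    3    4    5    6
  a   1    1    2    3    4    5    6
  d   2    2    2    2    3    4    5
  d   3    3    3    2    3    4    5
Edit distance = dp[3][6] = 5

5


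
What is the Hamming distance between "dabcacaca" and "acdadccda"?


Comparing "dabcacaca" and "acdadccda" position by position:
  Position 0: 'd' vs 'a' => differ
  Position 1: 'a' vs 'c' => differ
  Position 2: 'b' vs 'd' => differ
  Position 3: 'c' vs 'a' => differ
  Position 4: 'a' vs 'd' => differ
  Position 5: 'c' vs 'c' => same
  Position 6: 'a' vs 'c' => differ
  Position 7: 'c' vs 'd' => differ
  Position 8: 'a' vs 'a' => same
Total differences (Hamming distance): 7

7


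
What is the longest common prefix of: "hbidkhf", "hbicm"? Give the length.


Words: hbidkhf, hbicm
  Position 0: all 'h' => match
  Position 1: all 'b' => match
  Position 2: all 'i' => match
  Position 3: ('d', 'c') => mismatch, stop
LCP = "hbi" (length 3)

3


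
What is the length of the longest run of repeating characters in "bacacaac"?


Input: "bacacaac"
Scanning for longest run:
  Position 1 ('a'): new char, reset run to 1
  Position 2 ('c'): new char, reset run to 1
  Position 3 ('a'): new char, reset run to 1
  Position 4 ('c'): new char, reset run to 1
  Position 5 ('a'): new char, reset run to 1
  Position 6 ('a'): continues run of 'a', length=2
  Position 7 ('c'): new char, reset run to 1
Longest run: 'a' with length 2

2


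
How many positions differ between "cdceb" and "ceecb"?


Comparing "cdceb" and "ceecb" position by position:
  Position 0: 'c' vs 'c' => same
  Position 1: 'd' vs 'e' => DIFFER
  Position 2: 'c' vs 'e' => DIFFER
  Position 3: 'e' vs 'c' => DIFFER
  Position 4: 'b' vs 'b' => same
Positions that differ: 3

3


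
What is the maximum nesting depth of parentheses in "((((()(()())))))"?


Input: "((((()(()())))))"
Tracking depth:
  Position 0 '(': depth becomes 1
  Position 1 '(': depth becomes 2
  Position 2 '(': depth becomes 3
  Position 3 '(': depth becomes 4
  Position 4 '(': depth becomes 5
  Position 5 ')': depth becomes 4
  Position 6 '(': depth becomes 5
  Position 7 '(': depth becomes 6
  Position 8 ')': depth becomes 5
  Position 9 '(': depth becomes 6
  Position 10 ')': depth becomes 5
  Position 11 ')': depth becomes 4
  Position 12 ')': depth becomes 3
  Position 13 ')': depth becomes 2
  Position 14 ')': depth becomes 1
  Position 15 ')': depth becomes 0
Maximum depth reached: 6

6


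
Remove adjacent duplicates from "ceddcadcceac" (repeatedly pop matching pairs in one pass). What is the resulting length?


Input: ceddcadcceac
Stack-based adjacent duplicate removal:
  Read 'c': push. Stack: c
  Read 'e': push. Stack: ce
  Read 'd': push. Stack: ced
  Read 'd': matches stack top 'd' => pop. Stack: ce
  Read 'c': push. Stack: cec
  Read 'a': push. Stack: ceca
  Read 'd': push. Stack: cecad
  Read 'c': push. Stack: cecadc
  Read 'c': matches stack top 'c' => pop. Stack: cecad
  Read 'e': push. Stack: cecade
  Read 'a': push. Stack: cecadea
  Read 'c': push. Stack: cecadeac
Final stack: "cecadeac" (length 8)

8


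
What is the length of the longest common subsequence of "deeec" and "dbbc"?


LCS of "deeec" and "dbbc"
DP table:
           d    b    b    c
      0    0    0    0    0
  d   0    1    1    1    1
  e   0    1    1    1    1
  e   0    1    1    1    1
  e   0    1    1    1    1
  c   0    1    1    1    2
LCS length = dp[5][4] = 2

2


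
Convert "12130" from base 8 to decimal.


Input: "12130" in base 8
Positional expansion:
  Digit '1' (value 1) x 8^4 = 4096
  Digit '2' (value 2) x 8^3 = 1024
  Digit '1' (value 1) x 8^2 = 64
  Digit '3' (value 3) x 8^1 = 24
  Digit '0' (value 0) x 8^0 = 0
Sum = 5208

5208


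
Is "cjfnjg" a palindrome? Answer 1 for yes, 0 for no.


Input: cjfnjg
Reversed: gjnfjc
  Compare pos 0 ('c') with pos 5 ('g'): MISMATCH
  Compare pos 1 ('j') with pos 4 ('j'): match
  Compare pos 2 ('f') with pos 3 ('n'): MISMATCH
Result: not a palindrome

0
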